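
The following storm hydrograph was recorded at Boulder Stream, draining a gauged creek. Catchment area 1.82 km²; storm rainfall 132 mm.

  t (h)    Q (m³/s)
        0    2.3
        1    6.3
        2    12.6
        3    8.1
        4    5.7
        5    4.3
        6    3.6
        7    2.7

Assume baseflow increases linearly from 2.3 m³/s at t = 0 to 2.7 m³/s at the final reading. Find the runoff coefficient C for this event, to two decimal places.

ΣQ_DR = 25.60 m³/s; V = ΣQ_DR·Δt = 92160 m³.
Runoff depth d = V / A = 50.64 mm.
C = d / P = 50.64 / 132 = 0.38.

C ≈ 0.38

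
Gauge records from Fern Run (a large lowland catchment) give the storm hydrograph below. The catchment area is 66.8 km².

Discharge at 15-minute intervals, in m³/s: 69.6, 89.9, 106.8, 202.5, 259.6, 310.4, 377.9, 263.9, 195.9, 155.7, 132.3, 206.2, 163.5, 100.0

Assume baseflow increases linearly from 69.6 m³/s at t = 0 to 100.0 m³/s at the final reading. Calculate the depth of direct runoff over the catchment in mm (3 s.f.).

d ≈ 19.5 mm

Direct runoff: 0.00, 17.96, 32.52, 125.88, 180.65, 229.11, 294.27, 177.93, 107.59, 65.05, 39.32, 110.88, 65.84, 0.00 m³/s; ΣQ_DR = 1447 m³/s.
V = ΣQ_DR · Δt = 1447 × 900 s = 1.302 × 10^6 m³.
Over A = 66.8 km², depth = V / A = 19.5 mm.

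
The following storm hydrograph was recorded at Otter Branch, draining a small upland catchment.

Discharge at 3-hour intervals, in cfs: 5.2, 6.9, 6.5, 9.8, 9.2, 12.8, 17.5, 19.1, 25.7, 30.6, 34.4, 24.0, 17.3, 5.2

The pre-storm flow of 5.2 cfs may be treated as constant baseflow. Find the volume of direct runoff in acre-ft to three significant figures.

Direct-runoff ordinates (Q − Q_b): 0.0, 1.7, 1.3, 4.6, 4.0, 7.6, 12.3, 13.9, 20.5, 25.4, 29.2, 18.8, 12.1, 0.0 cfs.
ΣQ_DR = 151.4 cfs.
With Δt = 3 h = 10800 s, V = ΣQ_DR · Δt = 151.4 × 10800 = 1.64 × 10^6 ft³ = 37.5 acre-ft.

V ≈ 37.5 acre-ft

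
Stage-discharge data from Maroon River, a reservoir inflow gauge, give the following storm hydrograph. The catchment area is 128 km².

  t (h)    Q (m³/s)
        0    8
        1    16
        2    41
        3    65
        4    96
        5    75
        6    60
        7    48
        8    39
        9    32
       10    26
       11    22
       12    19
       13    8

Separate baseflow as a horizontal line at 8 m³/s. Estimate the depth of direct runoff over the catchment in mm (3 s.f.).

d ≈ 12.5 mm

Direct runoff: 0.0, 8.0, 33.0, 57.0, 88.0, 67.0, 52.0, 40.0, 31.0, 24.0, 18.0, 14.0, 11.0, 0.0 m³/s; ΣQ_DR = 443.0 m³/s.
V = ΣQ_DR · Δt = 443.0 × 3600 s = 1.595 × 10^6 m³.
Over A = 128 km², depth = V / A = 12.5 mm.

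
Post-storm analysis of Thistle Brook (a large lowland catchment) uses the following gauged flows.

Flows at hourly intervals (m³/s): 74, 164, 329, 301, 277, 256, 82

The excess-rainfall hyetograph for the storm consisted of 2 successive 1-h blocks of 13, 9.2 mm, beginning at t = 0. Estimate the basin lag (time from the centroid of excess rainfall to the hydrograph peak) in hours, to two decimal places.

t_L ≈ 1.09 h

Centroid of excess rainfall: t_c = Σ P_i·t̄_i / ΣP_i = 0.9144 h (block centres at 0.5, 1.5 h).
Hydrograph peak occurs at t = 2 h, so basin lag t_L = 2 − 0.9144 = 1.09 h.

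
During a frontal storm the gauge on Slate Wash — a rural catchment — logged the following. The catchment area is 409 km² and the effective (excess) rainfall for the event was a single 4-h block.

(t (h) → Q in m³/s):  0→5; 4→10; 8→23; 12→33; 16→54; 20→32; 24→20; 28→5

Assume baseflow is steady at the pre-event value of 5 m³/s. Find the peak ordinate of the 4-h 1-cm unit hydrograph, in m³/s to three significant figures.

Direct runoff: 0.0, 5.0, 18.0, 28.0, 49.0, 27.0, 15.0, 0.0 m³/s; ΣQ_DR = 142.0 m³/s, peak = 49.0 m³/s.
Runoff depth d = ΣQ_DR·Δt / A = 142.0 × 14400 / (409 km²) = 5.000 mm.
The 1-cm UH is the DRH scaled by (10 mm)/d, so U_p = 49.0 × 10/5.000 = 98.0 m³/s.

U_p ≈ 98.0 m³/s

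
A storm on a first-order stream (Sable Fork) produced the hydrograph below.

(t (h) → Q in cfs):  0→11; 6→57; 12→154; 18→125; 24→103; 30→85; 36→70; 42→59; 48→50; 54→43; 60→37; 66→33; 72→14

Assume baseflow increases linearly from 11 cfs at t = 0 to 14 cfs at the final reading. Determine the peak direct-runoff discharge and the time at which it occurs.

Q_p = 142.50 cfs at t = 12 h

Subtracting baseflow gives direct-runoff ordinates: 0.00, 45.75, 142.50, 113.25, 91.00, 72.75, 57.50, 46.25, 37.00, 29.75, 23.50, 19.25, 0.00 cfs.
The maximum is 142.50 cfs, occurring at the reading for t = 12 h.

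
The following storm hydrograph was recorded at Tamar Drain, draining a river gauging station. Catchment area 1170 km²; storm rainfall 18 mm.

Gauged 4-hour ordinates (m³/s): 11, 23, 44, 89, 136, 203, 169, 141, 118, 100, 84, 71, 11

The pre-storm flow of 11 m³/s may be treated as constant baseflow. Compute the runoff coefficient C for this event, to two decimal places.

ΣQ_DR = 1057 m³/s; V = ΣQ_DR·Δt = 1.522 × 10^7 m³.
Runoff depth d = V / A = 13.01 mm.
C = d / P = 13.01 / 18 = 0.72.

C ≈ 0.72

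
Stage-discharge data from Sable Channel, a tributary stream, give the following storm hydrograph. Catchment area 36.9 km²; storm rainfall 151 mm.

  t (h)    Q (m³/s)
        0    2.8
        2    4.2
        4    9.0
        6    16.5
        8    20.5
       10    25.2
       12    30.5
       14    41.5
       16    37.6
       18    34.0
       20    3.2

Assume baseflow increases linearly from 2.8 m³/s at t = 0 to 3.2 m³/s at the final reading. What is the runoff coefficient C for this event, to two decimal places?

ΣQ_DR = 192.0 m³/s; V = ΣQ_DR·Δt = 1.382 × 10^6 m³.
Runoff depth d = V / A = 37.46 mm.
C = d / P = 37.46 / 151 = 0.25.

C ≈ 0.25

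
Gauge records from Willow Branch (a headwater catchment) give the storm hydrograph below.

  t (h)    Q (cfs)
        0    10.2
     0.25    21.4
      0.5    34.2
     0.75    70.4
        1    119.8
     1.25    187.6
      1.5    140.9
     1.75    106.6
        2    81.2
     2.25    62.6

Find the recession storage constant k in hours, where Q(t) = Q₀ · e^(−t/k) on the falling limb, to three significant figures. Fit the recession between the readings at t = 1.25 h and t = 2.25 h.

On the falling limb, Q drops from 187.6 to 62.6 cfs between t = 1.25 h and t = 2.25 h (Δt = 1 h).
k = −Δt / ln(Q₂/Q₁) = −1 / ln(62.6/187.6) = 0.911 h.

k ≈ 0.911 h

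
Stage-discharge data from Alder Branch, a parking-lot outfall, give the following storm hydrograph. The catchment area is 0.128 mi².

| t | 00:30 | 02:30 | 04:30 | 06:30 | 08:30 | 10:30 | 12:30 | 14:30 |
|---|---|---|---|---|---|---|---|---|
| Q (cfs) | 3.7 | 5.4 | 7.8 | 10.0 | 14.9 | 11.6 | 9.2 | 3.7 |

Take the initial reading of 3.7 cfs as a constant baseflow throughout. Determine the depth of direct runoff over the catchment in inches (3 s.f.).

d ≈ 0.889 in

Direct runoff: 0.0, 1.7, 4.1, 6.3, 11.2, 7.9, 5.5, 0.0 cfs; ΣQ_DR = 36.70 cfs.
V = ΣQ_DR · Δt = 36.70 × 7200 s = 2.642 × 10^5 ft³.
Over A = 0.128 mi², depth = V / A = 0.889 in.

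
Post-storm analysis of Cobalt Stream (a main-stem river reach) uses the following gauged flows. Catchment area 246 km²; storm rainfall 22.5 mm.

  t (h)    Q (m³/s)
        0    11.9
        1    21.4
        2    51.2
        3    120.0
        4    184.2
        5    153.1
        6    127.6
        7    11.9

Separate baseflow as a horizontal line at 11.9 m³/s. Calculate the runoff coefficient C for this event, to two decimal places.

ΣQ_DR = 586.1 m³/s; V = ΣQ_DR·Δt = 2.110 × 10^6 m³.
Runoff depth d = V / A = 8.577 mm.
C = d / P = 8.577 / 22.5 = 0.38.

C ≈ 0.38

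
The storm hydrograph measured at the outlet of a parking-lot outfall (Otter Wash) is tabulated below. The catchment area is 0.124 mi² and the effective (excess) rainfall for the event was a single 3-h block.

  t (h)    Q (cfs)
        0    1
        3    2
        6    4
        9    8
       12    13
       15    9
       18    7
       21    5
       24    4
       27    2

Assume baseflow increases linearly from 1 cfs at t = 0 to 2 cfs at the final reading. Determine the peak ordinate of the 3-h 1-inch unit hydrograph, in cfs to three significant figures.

Direct runoff: 0.00, 0.89, 2.78, 6.67, 11.56, 7.44, 5.33, 3.22, 2.11, 0.00 cfs; ΣQ_DR = 40.00 cfs, peak = 11.56 cfs.
Runoff depth d = ΣQ_DR·Δt / A = 40.00 × 10800 / (0.124 mi²) = 1.500 in.
The 1-inch UH is the DRH scaled by (1 in)/d, so U_p = 11.56 × 1/1.500 = 7.71 cfs.

U_p ≈ 7.71 cfs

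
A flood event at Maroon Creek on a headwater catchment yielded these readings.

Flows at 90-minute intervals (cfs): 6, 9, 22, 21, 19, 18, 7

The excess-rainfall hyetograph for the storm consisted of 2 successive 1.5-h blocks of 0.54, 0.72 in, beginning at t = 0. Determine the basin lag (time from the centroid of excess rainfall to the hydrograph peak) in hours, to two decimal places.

Centroid of excess rainfall: t_c = Σ P_i·t̄_i / ΣP_i = 1.6071 h (block centres at 0.75, 2.25 h).
Hydrograph peak occurs at t = 3 h, so basin lag t_L = 3 − 1.6071 = 1.39 h.

t_L ≈ 1.39 h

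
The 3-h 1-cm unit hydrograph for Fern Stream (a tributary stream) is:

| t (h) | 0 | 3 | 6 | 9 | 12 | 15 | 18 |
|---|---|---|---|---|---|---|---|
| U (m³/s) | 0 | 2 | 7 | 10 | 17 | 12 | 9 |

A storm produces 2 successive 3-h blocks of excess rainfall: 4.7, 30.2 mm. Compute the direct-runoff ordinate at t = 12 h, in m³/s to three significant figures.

Q ≈ 38.2 m³/s

By discrete convolution, Q_j = Σ (P_i / 10 mm) · U_{j−i}.
At t = 12 h (j=4): Q = (4.7/10)·17 + (30.2/10)·10 = 38.2 m³/s.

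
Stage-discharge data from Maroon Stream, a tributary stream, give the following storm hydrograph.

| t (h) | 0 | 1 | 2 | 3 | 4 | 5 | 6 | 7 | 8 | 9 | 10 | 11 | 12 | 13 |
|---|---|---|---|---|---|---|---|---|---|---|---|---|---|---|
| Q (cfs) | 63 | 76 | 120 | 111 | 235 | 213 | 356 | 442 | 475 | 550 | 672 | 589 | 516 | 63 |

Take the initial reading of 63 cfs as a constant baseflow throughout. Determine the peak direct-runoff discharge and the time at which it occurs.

Subtracting baseflow gives direct-runoff ordinates: 0.0, 13.0, 57.0, 48.0, 172.0, 150.0, 293.0, 379.0, 412.0, 487.0, 609.0, 526.0, 453.0, 0.0 cfs.
The maximum is 609.0 cfs, occurring at the reading for t = 10 h.

Q_p = 609.0 cfs at t = 10 h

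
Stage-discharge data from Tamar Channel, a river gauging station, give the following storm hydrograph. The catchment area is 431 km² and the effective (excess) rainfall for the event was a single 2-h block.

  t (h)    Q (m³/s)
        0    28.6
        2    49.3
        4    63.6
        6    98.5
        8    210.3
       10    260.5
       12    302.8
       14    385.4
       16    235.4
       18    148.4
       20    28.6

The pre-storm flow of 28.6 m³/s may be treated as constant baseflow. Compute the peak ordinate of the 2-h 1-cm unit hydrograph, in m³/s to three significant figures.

Direct runoff: 0.0, 20.7, 35.0, 69.9, 181.7, 231.9, 274.2, 356.8, 206.8, 119.8, 0.0 m³/s; ΣQ_DR = 1497 m³/s, peak = 356.8 m³/s.
Runoff depth d = ΣQ_DR·Δt / A = 1497 × 7200 / (431 km²) = 25.00 mm.
The 1-cm UH is the DRH scaled by (10 mm)/d, so U_p = 356.8 × 10/25.00 = 143 m³/s.

U_p ≈ 143 m³/s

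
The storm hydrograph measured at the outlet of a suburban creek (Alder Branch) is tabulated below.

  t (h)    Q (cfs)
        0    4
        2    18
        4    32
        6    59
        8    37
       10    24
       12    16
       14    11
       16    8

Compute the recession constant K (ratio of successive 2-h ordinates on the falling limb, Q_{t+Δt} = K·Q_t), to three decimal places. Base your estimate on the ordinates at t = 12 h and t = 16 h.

K ≈ 0.707

Using the recession-limb readings at t = 12 h and t = 16 h: Q falls from 16 to 8 cfs over 2 intervals.
K = (Q₂/Q₁)^(1/2) = (8/16)^(1/2) = 0.707.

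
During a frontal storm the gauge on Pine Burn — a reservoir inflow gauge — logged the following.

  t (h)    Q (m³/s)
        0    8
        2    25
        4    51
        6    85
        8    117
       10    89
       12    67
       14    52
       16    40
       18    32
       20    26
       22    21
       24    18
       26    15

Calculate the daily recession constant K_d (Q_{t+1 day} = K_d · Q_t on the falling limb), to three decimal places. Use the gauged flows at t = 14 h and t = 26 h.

K_d ≈ 0.083

Between t = 14 h and t = 26 h the flow falls from 52 to 15 m³/s over 6×2 h = 12 h.
Per-interval ratio K = (15/52)^(1/6) = 0.8129; K_d = K^(24/2) = 0.083.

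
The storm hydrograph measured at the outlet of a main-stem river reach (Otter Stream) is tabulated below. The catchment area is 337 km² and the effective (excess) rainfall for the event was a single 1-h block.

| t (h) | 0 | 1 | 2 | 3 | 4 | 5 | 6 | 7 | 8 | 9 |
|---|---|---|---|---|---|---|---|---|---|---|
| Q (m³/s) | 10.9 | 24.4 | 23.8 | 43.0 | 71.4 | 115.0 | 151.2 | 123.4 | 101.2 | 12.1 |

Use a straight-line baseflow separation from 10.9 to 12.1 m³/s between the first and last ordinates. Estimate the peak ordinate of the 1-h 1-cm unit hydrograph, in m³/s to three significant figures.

Direct runoff: 0.00, 13.37, 12.63, 31.70, 59.97, 103.43, 139.50, 111.57, 89.23, 0.00 m³/s; ΣQ_DR = 561.4 m³/s, peak = 139.50 m³/s.
Runoff depth d = ΣQ_DR·Δt / A = 561.4 × 3600 / (337 km²) = 5.997 mm.
The 1-cm UH is the DRH scaled by (10 mm)/d, so U_p = 139.50 × 10/5.997 = 233 m³/s.

U_p ≈ 233 m³/s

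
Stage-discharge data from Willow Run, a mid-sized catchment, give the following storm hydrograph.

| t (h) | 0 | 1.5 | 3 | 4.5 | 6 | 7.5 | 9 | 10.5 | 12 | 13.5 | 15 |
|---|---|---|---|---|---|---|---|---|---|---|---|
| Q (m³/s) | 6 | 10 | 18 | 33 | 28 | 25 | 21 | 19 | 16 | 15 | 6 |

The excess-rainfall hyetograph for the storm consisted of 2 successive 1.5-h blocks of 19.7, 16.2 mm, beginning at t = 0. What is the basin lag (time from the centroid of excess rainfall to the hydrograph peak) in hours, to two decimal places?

t_L ≈ 3.07 h

Centroid of excess rainfall: t_c = Σ P_i·t̄_i / ΣP_i = 1.4269 h (block centres at 0.75, 2.25 h).
Hydrograph peak occurs at t = 4.5 h, so basin lag t_L = 4.5 − 1.4269 = 3.07 h.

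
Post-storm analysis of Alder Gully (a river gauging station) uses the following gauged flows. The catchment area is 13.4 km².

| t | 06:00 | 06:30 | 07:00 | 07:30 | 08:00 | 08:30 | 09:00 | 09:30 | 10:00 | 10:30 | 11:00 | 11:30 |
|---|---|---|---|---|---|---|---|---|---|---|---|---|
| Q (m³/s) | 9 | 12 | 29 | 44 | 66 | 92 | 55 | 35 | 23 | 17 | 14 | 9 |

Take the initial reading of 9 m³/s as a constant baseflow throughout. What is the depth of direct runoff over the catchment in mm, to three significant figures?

Direct runoff: 0.0, 3.0, 20.0, 35.0, 57.0, 83.0, 46.0, 26.0, 14.0, 8.0, 5.0, 0.0 m³/s; ΣQ_DR = 297.0 m³/s.
V = ΣQ_DR · Δt = 297.0 × 1800 s = 5.346 × 10^5 m³.
Over A = 13.4 km², depth = V / A = 39.9 mm.

d ≈ 39.9 mm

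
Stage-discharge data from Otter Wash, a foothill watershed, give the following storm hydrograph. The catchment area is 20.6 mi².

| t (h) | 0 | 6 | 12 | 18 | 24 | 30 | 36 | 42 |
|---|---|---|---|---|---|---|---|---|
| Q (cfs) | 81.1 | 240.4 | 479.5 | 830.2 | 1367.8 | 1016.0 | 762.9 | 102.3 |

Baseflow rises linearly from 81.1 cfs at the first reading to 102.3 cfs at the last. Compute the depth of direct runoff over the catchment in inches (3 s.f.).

d ≈ 1.87 in

Direct runoff: 0.00, 156.27, 392.34, 740.01, 1274.59, 919.76, 663.63, 0.00 cfs; ΣQ_DR = 4147 cfs.
V = ΣQ_DR · Δt = 4147 × 21600 s = 8.957 × 10^7 ft³.
Over A = 20.6 mi², depth = V / A = 1.87 in.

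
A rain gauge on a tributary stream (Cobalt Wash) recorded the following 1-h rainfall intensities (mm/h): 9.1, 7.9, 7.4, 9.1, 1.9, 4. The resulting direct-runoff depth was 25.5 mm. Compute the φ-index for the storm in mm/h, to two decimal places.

Only the 5 blocks with intensity above φ contribute runoff: 9.1, 7.9, 7.4, 9.1, 4 mm/h.
Σ(I−φ)·Δt = d  ⇒  (9.1+7.9+7.4+9.1+4 − 5φ)·1 = 25.5
φ = (37.50 − 25.5/1) / 5 = 2.40 mm/h.

φ ≈ 2.40 mm/h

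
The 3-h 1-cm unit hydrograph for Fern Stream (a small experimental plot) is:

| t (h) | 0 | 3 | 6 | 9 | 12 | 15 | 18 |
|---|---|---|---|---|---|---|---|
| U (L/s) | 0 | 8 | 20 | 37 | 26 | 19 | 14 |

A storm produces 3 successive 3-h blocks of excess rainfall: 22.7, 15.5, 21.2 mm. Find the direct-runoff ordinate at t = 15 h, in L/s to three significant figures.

By discrete convolution, Q_j = Σ (P_i / 10 mm) · U_{j−i}.
At t = 15 h (j=5): Q = (22.7/10)·19 + (15.5/10)·26 + (21.2/10)·37 = 162 L/s.

Q ≈ 162 L/s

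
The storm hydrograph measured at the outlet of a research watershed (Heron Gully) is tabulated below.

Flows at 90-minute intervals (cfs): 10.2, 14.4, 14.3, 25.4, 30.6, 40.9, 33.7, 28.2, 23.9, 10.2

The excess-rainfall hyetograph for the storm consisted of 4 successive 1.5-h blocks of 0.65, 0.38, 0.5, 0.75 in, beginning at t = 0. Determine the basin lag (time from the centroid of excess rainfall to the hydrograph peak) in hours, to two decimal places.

Centroid of excess rainfall: t_c = Σ P_i·t̄_i / ΣP_i = 3.1382 h (block centres at 0.75, 2.25, 3.75, 5.25 h).
Hydrograph peak occurs at t = 7.5 h, so basin lag t_L = 7.5 − 3.1382 = 4.36 h.

t_L ≈ 4.36 h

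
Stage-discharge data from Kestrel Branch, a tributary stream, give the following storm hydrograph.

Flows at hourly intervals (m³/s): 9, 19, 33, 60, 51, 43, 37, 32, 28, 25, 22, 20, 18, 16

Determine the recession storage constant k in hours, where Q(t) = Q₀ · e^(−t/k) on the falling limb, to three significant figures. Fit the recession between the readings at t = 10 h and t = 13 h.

On the falling limb, Q drops from 22 to 16 m³/s between t = 10 h and t = 13 h (Δt = 3 h).
k = −Δt / ln(Q₂/Q₁) = −3 / ln(16/22) = 9.42 h.

k ≈ 9.42 h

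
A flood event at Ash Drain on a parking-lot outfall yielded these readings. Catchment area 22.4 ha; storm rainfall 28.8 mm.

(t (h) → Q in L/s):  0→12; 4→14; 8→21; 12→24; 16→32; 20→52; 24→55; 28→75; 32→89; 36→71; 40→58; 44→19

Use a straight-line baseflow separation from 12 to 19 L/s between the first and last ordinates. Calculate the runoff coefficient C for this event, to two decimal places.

ΣQ_DR = 336.0 L/s; V = ΣQ_DR·Δt = 4.838 × 10^6 L.
Runoff depth d = V / A = 21.60 mm.
C = d / P = 21.60 / 28.8 = 0.75.

C ≈ 0.75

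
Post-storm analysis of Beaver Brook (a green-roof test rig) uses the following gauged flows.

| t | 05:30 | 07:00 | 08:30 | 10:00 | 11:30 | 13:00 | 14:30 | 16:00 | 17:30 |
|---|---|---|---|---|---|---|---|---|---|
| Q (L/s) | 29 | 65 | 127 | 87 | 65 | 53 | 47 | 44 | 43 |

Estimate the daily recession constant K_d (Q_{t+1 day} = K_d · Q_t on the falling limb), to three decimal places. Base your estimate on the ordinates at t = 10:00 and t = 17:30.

Between t = 10:00 and t = 17:30 the flow falls from 87 to 43 L/s over 5×1.5 h = 7.5 h.
Per-interval ratio K = (43/87)^(1/5) = 0.8685; K_d = K^(24/1.5) = 0.105.

K_d ≈ 0.105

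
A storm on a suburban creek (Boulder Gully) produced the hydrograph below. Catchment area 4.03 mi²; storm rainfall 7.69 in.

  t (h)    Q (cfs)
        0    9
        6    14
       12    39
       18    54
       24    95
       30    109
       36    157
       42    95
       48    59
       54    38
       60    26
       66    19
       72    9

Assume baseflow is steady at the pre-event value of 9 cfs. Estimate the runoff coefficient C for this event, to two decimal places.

C ≈ 0.18

ΣQ_DR = 606.0 cfs; V = ΣQ_DR·Δt = 1.309 × 10^7 ft³.
Runoff depth d = V / A = 1.398 in.
C = d / P = 1.398 / 7.69 = 0.18.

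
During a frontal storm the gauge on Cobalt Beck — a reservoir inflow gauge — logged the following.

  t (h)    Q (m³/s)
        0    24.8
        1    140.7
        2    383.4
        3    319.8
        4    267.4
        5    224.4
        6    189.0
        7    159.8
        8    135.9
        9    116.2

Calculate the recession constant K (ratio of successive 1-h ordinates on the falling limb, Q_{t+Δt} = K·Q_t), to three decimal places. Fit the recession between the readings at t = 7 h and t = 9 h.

Using the recession-limb readings at t = 7 h and t = 9 h: Q falls from 159.8 to 116.2 m³/s over 2 intervals.
K = (Q₂/Q₁)^(1/2) = (116.2/159.8)^(1/2) = 0.853.

K ≈ 0.853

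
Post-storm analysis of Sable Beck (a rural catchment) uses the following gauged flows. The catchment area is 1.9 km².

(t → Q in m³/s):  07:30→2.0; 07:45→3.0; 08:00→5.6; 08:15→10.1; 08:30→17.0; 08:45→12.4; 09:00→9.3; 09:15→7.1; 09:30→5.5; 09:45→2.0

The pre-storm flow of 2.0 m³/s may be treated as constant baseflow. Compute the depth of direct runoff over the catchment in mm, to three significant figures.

Direct runoff: 0.0, 1.0, 3.6, 8.1, 15.0, 10.4, 7.3, 5.1, 3.5, 0.0 m³/s; ΣQ_DR = 54.00 m³/s.
V = ΣQ_DR · Δt = 54.00 × 900 s = 48600 m³.
Over A = 1.9 km², depth = V / A = 25.6 mm.

d ≈ 25.6 mm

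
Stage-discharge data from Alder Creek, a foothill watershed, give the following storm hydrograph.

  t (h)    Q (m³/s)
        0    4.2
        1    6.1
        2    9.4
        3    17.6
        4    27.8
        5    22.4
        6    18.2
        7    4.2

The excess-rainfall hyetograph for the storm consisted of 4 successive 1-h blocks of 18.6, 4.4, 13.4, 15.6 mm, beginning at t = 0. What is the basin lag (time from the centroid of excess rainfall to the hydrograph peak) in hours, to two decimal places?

Centroid of excess rainfall: t_c = Σ P_i·t̄_i / ΣP_i = 2.0000 h (block centres at 0.5, 1.5, 2.5, 3.5 h).
Hydrograph peak occurs at t = 4 h, so basin lag t_L = 4 − 2.0000 = 2.00 h.

t_L ≈ 2.00 h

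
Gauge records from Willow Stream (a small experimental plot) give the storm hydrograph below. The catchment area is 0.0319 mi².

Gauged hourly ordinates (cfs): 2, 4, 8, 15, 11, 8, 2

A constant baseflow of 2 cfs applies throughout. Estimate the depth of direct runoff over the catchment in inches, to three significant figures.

Direct runoff: 0.0, 2.0, 6.0, 13.0, 9.0, 6.0, 0.0 cfs; ΣQ_DR = 36.00 cfs.
V = ΣQ_DR · Δt = 36.00 × 3600 s = 1.296 × 10^5 ft³.
Over A = 0.0319 mi², depth = V / A = 1.75 in.

d ≈ 1.75 in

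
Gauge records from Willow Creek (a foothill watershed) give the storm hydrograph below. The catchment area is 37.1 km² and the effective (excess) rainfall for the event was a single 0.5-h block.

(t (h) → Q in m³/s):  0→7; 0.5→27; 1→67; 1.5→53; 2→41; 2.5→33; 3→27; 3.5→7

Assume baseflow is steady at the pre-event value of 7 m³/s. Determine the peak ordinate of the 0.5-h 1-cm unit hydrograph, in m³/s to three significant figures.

Direct runoff: 0.0, 20.0, 60.0, 46.0, 34.0, 26.0, 20.0, 0.0 m³/s; ΣQ_DR = 206.0 m³/s, peak = 60.0 m³/s.
Runoff depth d = ΣQ_DR·Δt / A = 206.0 × 1800 / (37.1 km²) = 9.995 mm.
The 1-cm UH is the DRH scaled by (10 mm)/d, so U_p = 60.0 × 10/9.995 = 60.0 m³/s.

U_p ≈ 60.0 m³/s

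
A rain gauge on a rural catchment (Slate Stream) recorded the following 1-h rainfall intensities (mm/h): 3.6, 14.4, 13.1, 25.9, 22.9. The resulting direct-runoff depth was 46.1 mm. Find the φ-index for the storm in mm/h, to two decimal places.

Only the 4 blocks with intensity above φ contribute runoff: 14.4, 13.1, 25.9, 22.9 mm/h.
Σ(I−φ)·Δt = d  ⇒  (14.4+13.1+25.9+22.9 − 4φ)·1 = 46.1
φ = (76.30 − 46.1/1) / 4 = 7.55 mm/h.

φ ≈ 7.55 mm/h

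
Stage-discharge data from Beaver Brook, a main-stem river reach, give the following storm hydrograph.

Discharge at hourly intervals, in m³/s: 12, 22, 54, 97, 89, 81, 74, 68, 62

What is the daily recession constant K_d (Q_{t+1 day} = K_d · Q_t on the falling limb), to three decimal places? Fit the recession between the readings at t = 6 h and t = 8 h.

Between t = 6 h and t = 8 h the flow falls from 74 to 62 m³/s over 2×1 h = 2 h.
Per-interval ratio K = (62/74)^(1/2) = 0.9153; K_d = K^(24/1) = 0.120.

K_d ≈ 0.120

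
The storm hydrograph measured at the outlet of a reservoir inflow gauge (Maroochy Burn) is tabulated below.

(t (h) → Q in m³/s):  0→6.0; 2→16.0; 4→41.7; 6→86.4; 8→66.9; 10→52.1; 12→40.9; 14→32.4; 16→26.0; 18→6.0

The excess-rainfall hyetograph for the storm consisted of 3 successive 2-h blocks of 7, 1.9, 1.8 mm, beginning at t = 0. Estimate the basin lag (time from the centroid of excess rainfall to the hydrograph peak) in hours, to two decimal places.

t_L ≈ 3.97 h

Centroid of excess rainfall: t_c = Σ P_i·t̄_i / ΣP_i = 2.0280 h (block centres at 1, 3, 5 h).
Hydrograph peak occurs at t = 6 h, so basin lag t_L = 6 − 2.0280 = 3.97 h.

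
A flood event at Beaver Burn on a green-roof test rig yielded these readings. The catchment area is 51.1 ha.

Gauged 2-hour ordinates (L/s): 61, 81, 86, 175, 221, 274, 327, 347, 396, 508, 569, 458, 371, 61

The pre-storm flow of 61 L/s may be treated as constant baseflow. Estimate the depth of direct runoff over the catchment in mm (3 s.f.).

d ≈ 43.4 mm

Direct runoff: 0.0, 20.0, 25.0, 114.0, 160.0, 213.0, 266.0, 286.0, 335.0, 447.0, 508.0, 397.0, 310.0, 0.0 L/s; ΣQ_DR = 3081 L/s.
V = ΣQ_DR · Δt = 3081 × 7200 s = 2.218 × 10^7 L.
Over A = 51.1 ha, depth = V / A = 43.4 mm.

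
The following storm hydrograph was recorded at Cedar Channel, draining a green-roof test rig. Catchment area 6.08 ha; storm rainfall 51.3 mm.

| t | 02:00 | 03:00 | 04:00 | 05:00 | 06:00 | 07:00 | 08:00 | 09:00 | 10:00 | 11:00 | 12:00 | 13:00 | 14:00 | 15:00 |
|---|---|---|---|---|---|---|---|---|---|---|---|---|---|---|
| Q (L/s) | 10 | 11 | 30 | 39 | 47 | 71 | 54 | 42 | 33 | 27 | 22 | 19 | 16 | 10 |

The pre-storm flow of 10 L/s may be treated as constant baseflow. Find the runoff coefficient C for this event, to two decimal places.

C ≈ 0.34

ΣQ_DR = 291.0 L/s; V = ΣQ_DR·Δt = 1.048 × 10^6 L.
Runoff depth d = V / A = 17.23 mm.
C = d / P = 17.23 / 51.3 = 0.34.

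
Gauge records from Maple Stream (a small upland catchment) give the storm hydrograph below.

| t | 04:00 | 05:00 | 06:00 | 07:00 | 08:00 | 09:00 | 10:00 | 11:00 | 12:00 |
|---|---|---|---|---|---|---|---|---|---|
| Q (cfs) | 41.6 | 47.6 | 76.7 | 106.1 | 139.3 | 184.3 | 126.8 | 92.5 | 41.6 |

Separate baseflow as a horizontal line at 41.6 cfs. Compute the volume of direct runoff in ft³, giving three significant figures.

V ≈ 1.74 × 10^6 ft³

Direct-runoff ordinates (Q − Q_b): 0.0, 6.0, 35.1, 64.5, 97.7, 142.7, 85.2, 50.9, 0.0 cfs.
ΣQ_DR = 482.1 cfs.
With Δt = 1 h = 3600 s, V = ΣQ_DR · Δt = 482.1 × 3600 = 1.74 × 10^6 ft³.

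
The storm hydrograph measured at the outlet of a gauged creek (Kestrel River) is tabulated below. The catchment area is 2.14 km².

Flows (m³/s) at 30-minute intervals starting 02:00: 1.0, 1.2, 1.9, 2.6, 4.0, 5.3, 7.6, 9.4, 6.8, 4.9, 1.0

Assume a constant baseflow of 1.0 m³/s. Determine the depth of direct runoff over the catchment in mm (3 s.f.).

d ≈ 29.2 mm

Direct runoff: 0.0, 0.2, 0.9, 1.6, 3.0, 4.3, 6.6, 8.4, 5.8, 3.9, 0.0 m³/s; ΣQ_DR = 34.70 m³/s.
V = ΣQ_DR · Δt = 34.70 × 1800 s = 62460 m³.
Over A = 2.14 km², depth = V / A = 29.2 mm.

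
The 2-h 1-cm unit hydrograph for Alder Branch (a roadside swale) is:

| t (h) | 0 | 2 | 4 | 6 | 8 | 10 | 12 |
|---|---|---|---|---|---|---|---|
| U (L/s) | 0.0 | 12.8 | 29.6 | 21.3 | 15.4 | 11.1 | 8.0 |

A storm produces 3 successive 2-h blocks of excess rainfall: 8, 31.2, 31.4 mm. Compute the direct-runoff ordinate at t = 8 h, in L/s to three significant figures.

By discrete convolution, Q_j = Σ (P_i / 10 mm) · U_{j−i}.
At t = 8 h (j=4): Q = (8/10)·15.4 + (31.2/10)·21.3 + (31.4/10)·29.6 = 172 L/s.

Q ≈ 172 L/s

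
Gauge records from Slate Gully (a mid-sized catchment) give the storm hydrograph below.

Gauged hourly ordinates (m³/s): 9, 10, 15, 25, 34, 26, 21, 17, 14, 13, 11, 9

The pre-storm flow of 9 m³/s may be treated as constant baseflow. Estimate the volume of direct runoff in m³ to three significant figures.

V ≈ 3.46 × 10^5 m³

Direct-runoff ordinates (Q − Q_b): 0.0, 1.0, 6.0, 16.0, 25.0, 17.0, 12.0, 8.0, 5.0, 4.0, 2.0, 0.0 m³/s.
ΣQ_DR = 96.00 m³/s.
With Δt = 1 h = 3600 s, V = ΣQ_DR · Δt = 96.00 × 3600 = 3.46 × 10^5 m³.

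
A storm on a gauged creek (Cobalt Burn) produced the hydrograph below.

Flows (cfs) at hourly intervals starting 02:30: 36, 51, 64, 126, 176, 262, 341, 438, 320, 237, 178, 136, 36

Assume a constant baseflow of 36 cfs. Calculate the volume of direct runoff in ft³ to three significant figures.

Direct-runoff ordinates (Q − Q_b): 0.0, 15.0, 28.0, 90.0, 140.0, 226.0, 305.0, 402.0, 284.0, 201.0, 142.0, 100.0, 0.0 cfs.
ΣQ_DR = 1933 cfs.
With Δt = 1 h = 3600 s, V = ΣQ_DR · Δt = 1933 × 3600 = 6.96 × 10^6 ft³.

V ≈ 6.96 × 10^6 ft³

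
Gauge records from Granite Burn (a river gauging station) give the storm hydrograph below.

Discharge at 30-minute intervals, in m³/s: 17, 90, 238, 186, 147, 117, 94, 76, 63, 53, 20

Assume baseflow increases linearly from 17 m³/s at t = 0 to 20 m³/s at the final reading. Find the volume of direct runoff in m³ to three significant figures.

Direct-runoff ordinates (Q − Q_b): 0.00, 72.70, 220.40, 168.10, 128.80, 98.50, 75.20, 56.90, 43.60, 33.30, 0.00 m³/s.
ΣQ_DR = 897.5 m³/s.
With Δt = 0.5 h = 1800 s, V = ΣQ_DR · Δt = 897.5 × 1800 = 1.62 × 10^6 m³.

V ≈ 1.62 × 10^6 m³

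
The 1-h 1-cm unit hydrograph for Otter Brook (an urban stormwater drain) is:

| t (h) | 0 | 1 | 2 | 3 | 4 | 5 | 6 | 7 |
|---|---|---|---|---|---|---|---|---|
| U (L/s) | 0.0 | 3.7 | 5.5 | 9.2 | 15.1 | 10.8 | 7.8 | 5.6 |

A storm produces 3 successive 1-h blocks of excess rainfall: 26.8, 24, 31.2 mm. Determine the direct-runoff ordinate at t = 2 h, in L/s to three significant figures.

Q ≈ 23.6 L/s

By discrete convolution, Q_j = Σ (P_i / 10 mm) · U_{j−i}.
At t = 2 h (j=2): Q = (26.8/10)·5.5 + (24/10)·3.7 + (31.2/10)·0.0 = 23.6 L/s.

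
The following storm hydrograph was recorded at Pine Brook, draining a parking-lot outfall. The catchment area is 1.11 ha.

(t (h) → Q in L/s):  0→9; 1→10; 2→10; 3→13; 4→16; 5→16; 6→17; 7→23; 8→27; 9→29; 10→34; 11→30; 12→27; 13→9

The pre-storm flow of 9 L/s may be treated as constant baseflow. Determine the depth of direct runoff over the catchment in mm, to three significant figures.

d ≈ 46.7 mm

Direct runoff: 0.0, 1.0, 1.0, 4.0, 7.0, 7.0, 8.0, 14.0, 18.0, 20.0, 25.0, 21.0, 18.0, 0.0 L/s; ΣQ_DR = 144.0 L/s.
V = ΣQ_DR · Δt = 144.0 × 3600 s = 5.184 × 10^5 L.
Over A = 1.11 ha, depth = V / A = 46.7 mm.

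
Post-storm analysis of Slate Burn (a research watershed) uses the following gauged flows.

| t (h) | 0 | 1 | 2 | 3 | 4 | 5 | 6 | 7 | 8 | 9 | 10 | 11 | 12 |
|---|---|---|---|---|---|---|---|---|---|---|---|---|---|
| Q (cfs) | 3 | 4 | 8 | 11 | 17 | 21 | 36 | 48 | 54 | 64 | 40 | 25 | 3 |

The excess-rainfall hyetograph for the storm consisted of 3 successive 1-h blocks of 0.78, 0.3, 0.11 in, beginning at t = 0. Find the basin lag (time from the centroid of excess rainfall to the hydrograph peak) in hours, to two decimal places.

Centroid of excess rainfall: t_c = Σ P_i·t̄_i / ΣP_i = 0.9370 h (block centres at 0.5, 1.5, 2.5 h).
Hydrograph peak occurs at t = 9 h, so basin lag t_L = 9 − 0.9370 = 8.06 h.

t_L ≈ 8.06 h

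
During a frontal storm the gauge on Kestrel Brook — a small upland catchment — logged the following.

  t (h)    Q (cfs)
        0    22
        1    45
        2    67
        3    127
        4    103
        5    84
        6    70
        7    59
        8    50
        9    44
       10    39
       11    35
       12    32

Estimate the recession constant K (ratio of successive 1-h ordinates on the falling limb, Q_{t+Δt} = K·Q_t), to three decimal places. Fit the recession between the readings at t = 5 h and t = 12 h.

Using the recession-limb readings at t = 5 h and t = 12 h: Q falls from 84 to 32 cfs over 7 intervals.
K = (Q₂/Q₁)^(1/7) = (32/84)^(1/7) = 0.871.

K ≈ 0.871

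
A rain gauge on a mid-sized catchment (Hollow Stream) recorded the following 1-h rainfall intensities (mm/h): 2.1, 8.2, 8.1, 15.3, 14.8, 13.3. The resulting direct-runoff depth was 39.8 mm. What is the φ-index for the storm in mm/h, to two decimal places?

φ ≈ 3.98 mm/h

Only the 5 blocks with intensity above φ contribute runoff: 8.2, 8.1, 15.3, 14.8, 13.3 mm/h.
Σ(I−φ)·Δt = d  ⇒  (8.2+8.1+15.3+14.8+13.3 − 5φ)·1 = 39.8
φ = (59.70 − 39.8/1) / 5 = 3.98 mm/h.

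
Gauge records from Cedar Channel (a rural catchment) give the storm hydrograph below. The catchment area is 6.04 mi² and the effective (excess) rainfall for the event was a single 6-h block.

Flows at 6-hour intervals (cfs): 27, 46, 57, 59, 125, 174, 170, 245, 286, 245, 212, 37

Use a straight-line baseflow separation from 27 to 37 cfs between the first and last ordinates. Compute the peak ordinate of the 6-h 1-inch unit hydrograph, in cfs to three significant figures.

Direct runoff: 0.00, 18.09, 28.18, 29.27, 94.36, 142.45, 137.55, 211.64, 251.73, 209.82, 175.91, 0.00 cfs; ΣQ_DR = 1299 cfs, peak = 251.73 cfs.
Runoff depth d = ΣQ_DR·Δt / A = 1299 × 21600 / (6.04 mi²) = 2.000 in.
The 1-inch UH is the DRH scaled by (1 in)/d, so U_p = 251.73 × 1/2.000 = 126 cfs.

U_p ≈ 126 cfs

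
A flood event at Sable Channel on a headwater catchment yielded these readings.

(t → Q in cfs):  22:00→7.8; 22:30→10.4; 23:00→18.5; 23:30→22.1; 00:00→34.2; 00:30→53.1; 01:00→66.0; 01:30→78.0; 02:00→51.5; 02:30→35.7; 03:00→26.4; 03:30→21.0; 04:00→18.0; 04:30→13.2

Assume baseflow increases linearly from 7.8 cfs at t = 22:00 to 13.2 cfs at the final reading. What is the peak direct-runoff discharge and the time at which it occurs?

Q_p = 67.29 cfs at t = 01:30

Subtracting baseflow gives direct-runoff ordinates: 0.00, 2.18, 9.87, 13.05, 24.74, 43.22, 55.71, 67.29, 40.38, 24.16, 14.45, 8.63, 5.22, 0.00 cfs.
The maximum is 67.29 cfs, occurring at the reading for t = 01:30.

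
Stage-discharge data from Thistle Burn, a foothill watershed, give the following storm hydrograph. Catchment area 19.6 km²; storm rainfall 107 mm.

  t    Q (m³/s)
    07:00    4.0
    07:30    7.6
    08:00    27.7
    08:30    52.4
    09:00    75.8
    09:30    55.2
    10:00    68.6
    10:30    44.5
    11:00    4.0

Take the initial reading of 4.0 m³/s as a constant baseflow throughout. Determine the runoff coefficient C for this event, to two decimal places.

C ≈ 0.26

ΣQ_DR = 303.8 m³/s; V = ΣQ_DR·Δt = 5.468 × 10^5 m³.
Runoff depth d = V / A = 27.90 mm.
C = d / P = 27.90 / 107 = 0.26.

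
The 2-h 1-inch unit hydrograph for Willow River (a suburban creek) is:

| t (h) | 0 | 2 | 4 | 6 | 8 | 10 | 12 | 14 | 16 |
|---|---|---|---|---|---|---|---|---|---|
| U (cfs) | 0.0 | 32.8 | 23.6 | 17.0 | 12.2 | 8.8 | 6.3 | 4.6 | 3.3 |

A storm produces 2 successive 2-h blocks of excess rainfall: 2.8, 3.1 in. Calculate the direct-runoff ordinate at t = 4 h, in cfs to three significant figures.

By discrete convolution, Q_j = Σ (P_i / 1 in) · U_{j−i}.
At t = 4 h (j=2): Q = (2.8/1)·23.6 + (3.1/1)·32.8 = 168 cfs.

Q ≈ 168 cfs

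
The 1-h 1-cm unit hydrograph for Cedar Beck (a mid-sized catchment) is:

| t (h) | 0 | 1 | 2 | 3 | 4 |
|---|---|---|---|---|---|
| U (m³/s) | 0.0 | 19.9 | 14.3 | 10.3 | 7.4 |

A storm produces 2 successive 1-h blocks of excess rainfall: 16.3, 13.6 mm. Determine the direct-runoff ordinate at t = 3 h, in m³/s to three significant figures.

Q ≈ 36.2 m³/s

By discrete convolution, Q_j = Σ (P_i / 10 mm) · U_{j−i}.
At t = 3 h (j=3): Q = (16.3/10)·10.3 + (13.6/10)·14.3 = 36.2 m³/s.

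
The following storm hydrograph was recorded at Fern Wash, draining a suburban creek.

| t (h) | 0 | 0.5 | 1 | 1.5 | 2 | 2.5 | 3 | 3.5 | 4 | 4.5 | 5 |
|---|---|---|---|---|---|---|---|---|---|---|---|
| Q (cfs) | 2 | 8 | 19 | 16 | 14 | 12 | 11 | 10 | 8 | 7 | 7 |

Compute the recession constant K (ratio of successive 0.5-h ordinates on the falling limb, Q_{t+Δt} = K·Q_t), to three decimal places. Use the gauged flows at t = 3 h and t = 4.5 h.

Using the recession-limb readings at t = 3 h and t = 4.5 h: Q falls from 11 to 7 cfs over 3 intervals.
K = (Q₂/Q₁)^(1/3) = (7/11)^(1/3) = 0.860.

K ≈ 0.860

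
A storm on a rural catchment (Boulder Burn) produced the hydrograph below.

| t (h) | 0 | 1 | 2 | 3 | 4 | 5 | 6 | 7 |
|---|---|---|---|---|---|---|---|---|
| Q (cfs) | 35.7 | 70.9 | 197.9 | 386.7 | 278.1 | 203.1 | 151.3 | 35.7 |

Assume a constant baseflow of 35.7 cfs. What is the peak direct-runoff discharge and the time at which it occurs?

Q_p = 351.0 cfs at t = 3 h

Subtracting baseflow gives direct-runoff ordinates: 0.0, 35.2, 162.2, 351.0, 242.4, 167.4, 115.6, 0.0 cfs.
The maximum is 351.0 cfs, occurring at the reading for t = 3 h.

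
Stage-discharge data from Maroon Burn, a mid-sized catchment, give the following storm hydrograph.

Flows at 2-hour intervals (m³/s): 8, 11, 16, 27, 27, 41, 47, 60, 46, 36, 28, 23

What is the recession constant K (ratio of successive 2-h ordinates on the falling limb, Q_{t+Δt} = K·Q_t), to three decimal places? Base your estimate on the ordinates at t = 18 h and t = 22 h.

Using the recession-limb readings at t = 18 h and t = 22 h: Q falls from 36 to 23 m³/s over 2 intervals.
K = (Q₂/Q₁)^(1/2) = (23/36)^(1/2) = 0.799.

K ≈ 0.799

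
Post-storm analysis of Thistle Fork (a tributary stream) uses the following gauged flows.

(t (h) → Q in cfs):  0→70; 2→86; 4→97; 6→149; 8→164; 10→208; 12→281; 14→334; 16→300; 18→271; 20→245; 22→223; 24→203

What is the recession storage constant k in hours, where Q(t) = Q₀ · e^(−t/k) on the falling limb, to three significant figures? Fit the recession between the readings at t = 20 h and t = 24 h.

k ≈ 21.3 h

On the falling limb, Q drops from 245 to 203 cfs between t = 20 h and t = 24 h (Δt = 4 h).
k = −Δt / ln(Q₂/Q₁) = −4 / ln(203/245) = 21.3 h.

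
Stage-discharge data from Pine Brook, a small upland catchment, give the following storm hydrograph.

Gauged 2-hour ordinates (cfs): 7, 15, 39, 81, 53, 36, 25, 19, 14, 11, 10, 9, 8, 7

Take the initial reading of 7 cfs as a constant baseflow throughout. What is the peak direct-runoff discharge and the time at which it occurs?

Q_p = 74.0 cfs at t = 6 h

Subtracting baseflow gives direct-runoff ordinates: 0.0, 8.0, 32.0, 74.0, 46.0, 29.0, 18.0, 12.0, 7.0, 4.0, 3.0, 2.0, 1.0, 0.0 cfs.
The maximum is 74.0 cfs, occurring at the reading for t = 6 h.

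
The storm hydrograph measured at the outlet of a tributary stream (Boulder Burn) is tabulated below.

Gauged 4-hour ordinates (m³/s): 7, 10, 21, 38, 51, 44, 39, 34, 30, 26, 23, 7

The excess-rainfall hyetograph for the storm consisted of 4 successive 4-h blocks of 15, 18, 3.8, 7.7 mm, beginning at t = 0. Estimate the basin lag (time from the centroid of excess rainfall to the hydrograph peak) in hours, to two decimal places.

Centroid of excess rainfall: t_c = Σ P_i·t̄_i / ΣP_i = 6.3775 h (block centres at 2, 6, 10, 14 h).
Hydrograph peak occurs at t = 16 h, so basin lag t_L = 16 − 6.3775 = 9.62 h.

t_L ≈ 9.62 h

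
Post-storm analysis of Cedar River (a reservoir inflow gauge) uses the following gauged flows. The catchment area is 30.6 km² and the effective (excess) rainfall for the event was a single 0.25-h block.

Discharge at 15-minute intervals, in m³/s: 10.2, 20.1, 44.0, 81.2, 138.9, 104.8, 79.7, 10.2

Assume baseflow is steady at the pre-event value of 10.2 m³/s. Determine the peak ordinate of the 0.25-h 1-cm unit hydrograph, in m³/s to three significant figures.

Direct runoff: 0.0, 9.9, 33.8, 71.0, 128.7, 94.6, 69.5, 0.0 m³/s; ΣQ_DR = 407.5 m³/s, peak = 128.7 m³/s.
Runoff depth d = ΣQ_DR·Δt / A = 407.5 × 900 / (30.6 km²) = 11.99 mm.
The 1-cm UH is the DRH scaled by (10 mm)/d, so U_p = 128.7 × 10/11.99 = 107 m³/s.

U_p ≈ 107 m³/s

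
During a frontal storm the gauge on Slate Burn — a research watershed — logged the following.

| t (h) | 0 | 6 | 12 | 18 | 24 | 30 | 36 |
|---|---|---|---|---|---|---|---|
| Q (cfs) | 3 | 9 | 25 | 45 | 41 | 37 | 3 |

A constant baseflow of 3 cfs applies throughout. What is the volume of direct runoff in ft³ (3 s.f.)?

V ≈ 3.07 × 10^6 ft³

Direct-runoff ordinates (Q − Q_b): 0.0, 6.0, 22.0, 42.0, 38.0, 34.0, 0.0 cfs.
ΣQ_DR = 142.0 cfs.
With Δt = 6 h = 21600 s, V = ΣQ_DR · Δt = 142.0 × 21600 = 3.07 × 10^6 ft³.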